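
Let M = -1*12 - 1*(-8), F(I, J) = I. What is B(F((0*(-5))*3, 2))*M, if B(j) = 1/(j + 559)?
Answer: -4/559 ≈ -0.0071556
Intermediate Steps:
M = -4 (M = -12 + 8 = -4)
B(j) = 1/(559 + j)
B(F((0*(-5))*3, 2))*M = -4/(559 + (0*(-5))*3) = -4/(559 + 0*3) = -4/(559 + 0) = -4/559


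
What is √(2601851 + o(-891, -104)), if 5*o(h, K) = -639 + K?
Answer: 8*√1016290/5 ≈ 1613.0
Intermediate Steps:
o(h, K) = -639/5 + K/5 (o(h, K) = (-639 + K)/5 = -639/5 + K/5)
√(2601851 + o(-891, -104)) = √(2601851 + (-639/5 + (⅕)*(-104))) = √(2601851 + (-639/5 - 104/5)) = √(2601851 - 743/5) = √(13008512/5) = 8*√1016290/5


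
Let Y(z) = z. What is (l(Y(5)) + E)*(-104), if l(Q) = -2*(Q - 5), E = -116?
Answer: 12064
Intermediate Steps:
l(Q) = 10 - 2*Q (l(Q) = -2*(-5 + Q) = 10 - 2*Q)
(l(Y(5)) + E)*(-104) = ((10 - 2*5) - 116)*(-104) = ((10 - 10) - 116)*(-104) = (0 - 116)*(-104) = -116*(-104) = 12064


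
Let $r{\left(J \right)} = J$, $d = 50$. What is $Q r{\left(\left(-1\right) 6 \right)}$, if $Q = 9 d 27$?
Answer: $-72900$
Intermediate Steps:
$Q = 12150$ ($Q = 9 \cdot 50 \cdot 27 = 450 \cdot 27 = 12150$)
$Q r{\left(\left(-1\right) 6 \right)} = 12150 \left(\left(-1\right) 6\right) = 12150 \left(-6\right) = -72900$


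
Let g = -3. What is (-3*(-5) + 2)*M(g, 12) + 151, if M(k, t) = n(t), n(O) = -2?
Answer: 117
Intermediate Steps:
M(k, t) = -2
(-3*(-5) + 2)*M(g, 12) + 151 = (-3*(-5) + 2)*(-2) + 151 = (15 + 2)*(-2) + 151 = 17*(-2) + 151 = -34 + 151 = 117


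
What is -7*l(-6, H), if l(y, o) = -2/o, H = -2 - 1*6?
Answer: -7/4 ≈ -1.7500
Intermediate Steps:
H = -8 (H = -2 - 6 = -8)
-7*l(-6, H) = -(-14)/(-8) = -(-14)*(-1)/8 = -7*¼ = -7/4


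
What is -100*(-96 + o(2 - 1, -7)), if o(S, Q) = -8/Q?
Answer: 66400/7 ≈ 9485.7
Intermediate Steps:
-100*(-96 + o(2 - 1, -7)) = -100*(-96 - 8/(-7)) = -100*(-96 - 8*(-1/7)) = -100*(-96 + 8/7) = -100*(-664/7) = 66400/7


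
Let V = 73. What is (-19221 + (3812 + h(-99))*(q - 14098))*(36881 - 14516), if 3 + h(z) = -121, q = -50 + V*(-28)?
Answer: -1335980364705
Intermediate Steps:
q = -2094 (q = -50 + 73*(-28) = -50 - 2044 = -2094)
h(z) = -124 (h(z) = -3 - 121 = -124)
(-19221 + (3812 + h(-99))*(q - 14098))*(36881 - 14516) = (-19221 + (3812 - 124)*(-2094 - 14098))*(36881 - 14516) = (-19221 + 3688*(-16192))*22365 = (-19221 - 59716096)*22365 = -59735317*22365 = -1335980364705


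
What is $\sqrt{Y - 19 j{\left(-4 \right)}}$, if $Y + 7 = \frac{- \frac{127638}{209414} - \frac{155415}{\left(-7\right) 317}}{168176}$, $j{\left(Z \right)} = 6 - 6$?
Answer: $\frac{i \sqrt{166988486078311746030835639}}{4884353079326} \approx 2.6457 i$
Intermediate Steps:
$j{\left(Z \right)} = 0$ ($j{\left(Z \right)} = 6 - 6 = 0$)
$Y = - \frac{68376910254553}{9768706158652}$ ($Y = -7 + \frac{- \frac{127638}{209414} - \frac{155415}{\left(-7\right) 317}}{168176} = -7 + \left(\left(-127638\right) \frac{1}{209414} - \frac{155415}{-2219}\right) \frac{1}{168176} = -7 + \left(- \frac{63819}{104707} - - \frac{155415}{2219}\right) \frac{1}{168176} = -7 + \left(- \frac{63819}{104707} + \frac{155415}{2219}\right) \frac{1}{168176} = -7 + \frac{16131424044}{232344833} \cdot \frac{1}{168176} = -7 + \frac{4032856011}{9768706158652} = - \frac{68376910254553}{9768706158652} \approx -6.9996$)
$\sqrt{Y - 19 j{\left(-4 \right)}} = \sqrt{- \frac{68376910254553}{9768706158652} - 0} = \sqrt{- \frac{68376910254553}{9768706158652} + 0} = \sqrt{- \frac{68376910254553}{9768706158652}} = \frac{i \sqrt{166988486078311746030835639}}{4884353079326}$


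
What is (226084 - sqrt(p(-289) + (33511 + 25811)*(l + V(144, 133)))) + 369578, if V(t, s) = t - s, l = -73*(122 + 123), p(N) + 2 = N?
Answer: 595662 - I*sqrt(1060321719) ≈ 5.9566e+5 - 32563.0*I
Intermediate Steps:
p(N) = -2 + N
l = -17885 (l = -73*245 = -17885)
(226084 - sqrt(p(-289) + (33511 + 25811)*(l + V(144, 133)))) + 369578 = (226084 - sqrt((-2 - 289) + (33511 + 25811)*(-17885 + (144 - 1*133)))) + 369578 = (226084 - sqrt(-291 + 59322*(-17885 + (144 - 133)))) + 369578 = (226084 - sqrt(-291 + 59322*(-17885 + 11))) + 369578 = (226084 - sqrt(-291 + 59322*(-17874))) + 369578 = (226084 - sqrt(-291 - 1060321428)) + 369578 = (226084 - sqrt(-1060321719)) + 369578 = (226084 - I*sqrt(1060321719)) + 369578 = 595662 - I*sqrt(1060321719)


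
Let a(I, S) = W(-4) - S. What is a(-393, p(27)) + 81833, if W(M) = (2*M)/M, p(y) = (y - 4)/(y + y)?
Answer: 4419067/54 ≈ 81835.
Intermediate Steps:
p(y) = (-4 + y)/(2*y) (p(y) = (-4 + y)/((2*y)) = (-4 + y)*(1/(2*y)) = (-4 + y)/(2*y))
W(M) = 2
a(I, S) = 2 - S
a(-393, p(27)) + 81833 = (2 - (-4 + 27)/(2*27)) + 81833 = (2 - 23/(2*27)) + 81833 = (2 - 1*23/54) + 81833 = (2 - 23/54) + 81833 = 85/54 + 81833 = 4419067/54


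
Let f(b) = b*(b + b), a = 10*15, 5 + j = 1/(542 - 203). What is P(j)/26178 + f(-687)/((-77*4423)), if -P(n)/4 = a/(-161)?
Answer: -94718369062/34175959279 ≈ -2.7715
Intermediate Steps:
j = -1694/339 (j = -5 + 1/(542 - 203) = -5 + 1/339 = -1694/339 ≈ -4.9970)
a = 150
f(b) = 2*b**2 (f(b) = b*(2*b) = 2*b**2)
P(n) = 600/161 (P(n) = -600/(-161) = -600*(-1)/161 = -4*(-150/161) = 600/161)
P(j)/26178 + f(-687)/((-77*4423)) = (600/161)/26178 + (2*(-687)**2)/((-77*4423)) = (600/161)*(1/26178) + (2*471969)/(-340571) = 100/702443 + 943938*(-1/340571) = 100/702443 - 943938/340571 = -94718369062/34175959279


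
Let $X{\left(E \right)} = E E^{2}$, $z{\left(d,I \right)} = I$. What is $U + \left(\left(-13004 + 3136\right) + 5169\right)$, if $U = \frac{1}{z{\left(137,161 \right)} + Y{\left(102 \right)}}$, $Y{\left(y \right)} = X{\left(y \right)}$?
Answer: $- \frac{4987372930}{1061369} \approx -4699.0$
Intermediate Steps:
$X{\left(E \right)} = E^{3}$
$Y{\left(y \right)} = y^{3}$
$U = \frac{1}{1061369}$ ($U = \frac{1}{161 + 102^{3}} = \frac{1}{161 + 1061208} = \frac{1}{1061369} \approx 9.4218 \cdot 10^{-7}$)
$U + \left(\left(-13004 + 3136\right) + 5169\right) = \frac{1}{1061369} + \left(\left(-13004 + 3136\right) + 5169\right) = \frac{1}{1061369} + \left(-9868 + 5169\right) = \frac{1}{1061369} - 4699 = - \frac{4987372930}{1061369}$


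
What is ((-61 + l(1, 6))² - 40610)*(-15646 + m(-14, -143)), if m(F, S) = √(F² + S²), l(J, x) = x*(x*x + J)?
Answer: 229824094 - 14689*√20645 ≈ 2.2771e+8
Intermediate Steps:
l(J, x) = x*(J + x²) (l(J, x) = x*(x² + J) = x*(J + x²))
((-61 + l(1, 6))² - 40610)*(-15646 + m(-14, -143)) = ((-61 + 6*(1 + 6²))² - 40610)*(-15646 + √((-14)² + (-143)²)) = ((-61 + 6*(1 + 36))² - 40610)*(-15646 + √(196 + 20449)) = ((-61 + 6*37)² - 40610)*(-15646 + √20645) = ((-61 + 222)² - 40610)*(-15646 + √20645) = (161² - 40610)*(-15646 + √20645) = (25921 - 40610)*(-15646 + √20645) = -14689*(-15646 + √20645) = 229824094 - 14689*√20645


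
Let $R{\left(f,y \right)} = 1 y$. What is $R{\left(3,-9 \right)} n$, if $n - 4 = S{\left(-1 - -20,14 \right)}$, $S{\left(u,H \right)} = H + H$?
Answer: $-288$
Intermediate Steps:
$R{\left(f,y \right)} = y$
$S{\left(u,H \right)} = 2 H$
$n = 32$ ($n = 4 + 2 \cdot 14 = 4 + 28 = 32$)
$R{\left(3,-9 \right)} n = \left(-9\right) 32 = -288$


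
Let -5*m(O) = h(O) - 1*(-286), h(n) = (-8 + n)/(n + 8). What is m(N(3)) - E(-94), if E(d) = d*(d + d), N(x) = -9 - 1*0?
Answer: -88663/5 ≈ -17733.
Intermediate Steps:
h(n) = (-8 + n)/(8 + n)
N(x) = -9 (N(x) = -9 + 0 = -9)
E(d) = 2*d² (E(d) = d*(2*d) = 2*d²)
m(O) = -286/5 - (-8 + O)/(5*(8 + O)) (m(O) = -((-8 + O)/(8 + O) - 1*(-286))/5 = -((-8 + O)/(8 + O) + 286)/5 = -(286 + (-8 + O)/(8 + O))/5 = -286/5 - (-8 + O)/(5*(8 + O)))
m(N(3)) - E(-94) = (-2280 - 287*(-9))/(5*(8 - 9)) - 2*(-94)² = (⅕)*(-2280 + 2583)/(-1) - 2*8836 = (⅕)*(-1)*303 - 1*17672 = -303/5 - 17672 = -88663/5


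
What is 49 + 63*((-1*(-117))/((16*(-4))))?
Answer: -4235/64 ≈ -66.172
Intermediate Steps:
49 + 63*((-1*(-117))/((16*(-4)))) = 49 + 63*(117/(-64)) = 49 + 63*(117*(-1/64)) = 49 + 63*(-117/64) = 49 - 7371/64 = -4235/64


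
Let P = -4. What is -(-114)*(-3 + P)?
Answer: -798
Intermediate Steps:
-(-114)*(-3 + P) = -(-114)*(-3 - 4) = -(-114)*(-7) = -57*14 = -798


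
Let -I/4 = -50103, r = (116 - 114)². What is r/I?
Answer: 1/50103 ≈ 1.9959e-5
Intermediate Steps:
r = 4 (r = 2² = 4)
I = 200412 (I = -4*(-50103) = 200412)
r/I = 4/200412 = 4*(1/200412) = 1/50103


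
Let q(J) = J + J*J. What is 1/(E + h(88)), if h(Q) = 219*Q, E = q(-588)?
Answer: 1/364428 ≈ 2.7440e-6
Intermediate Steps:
q(J) = J + J²
E = 345156 (E = -588*(1 - 588) = -588*(-587) = 345156)
1/(E + h(88)) = 1/(345156 + 219*88) = 1/(345156 + 19272) = 1/364428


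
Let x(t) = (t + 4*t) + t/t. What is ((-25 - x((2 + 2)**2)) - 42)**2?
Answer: 21904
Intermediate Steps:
x(t) = 1 + 5*t (x(t) = 5*t + 1 = 1 + 5*t)
((-25 - x((2 + 2)**2)) - 42)**2 = ((-25 - (1 + 5*(2 + 2)**2)) - 42)**2 = ((-25 - (1 + 5*4**2)) - 42)**2 = ((-25 - (1 + 5*16)) - 42)**2 = ((-25 - (1 + 80)) - 42)**2 = ((-25 - 1*81) - 42)**2 = ((-25 - 81) - 42)**2 = (-106 - 42)**2 = (-148)**2 = 21904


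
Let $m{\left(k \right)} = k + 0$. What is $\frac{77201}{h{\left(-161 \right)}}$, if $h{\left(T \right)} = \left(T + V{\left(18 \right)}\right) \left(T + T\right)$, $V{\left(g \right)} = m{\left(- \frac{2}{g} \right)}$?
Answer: $\frac{694809}{466900} \approx 1.4881$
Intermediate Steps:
$m{\left(k \right)} = k$
$V{\left(g \right)} = - \frac{2}{g}$
$h{\left(T \right)} = 2 T \left(- \frac{1}{9} + T\right)$ ($h{\left(T \right)} = \left(T - \frac{2}{18}\right) \left(T + T\right) = \left(T - \frac{1}{9}\right) 2 T = \left(- \frac{1}{9} + T\right) 2 T = 2 T \left(- \frac{1}{9} + T\right)$)
$\frac{77201}{h{\left(-161 \right)}} = \frac{77201}{\frac{2}{9} \left(-161\right) \left(-1 + 9 \left(-161\right)\right)} = \frac{77201}{\frac{2}{9} \left(-161\right) \left(-1 - 1449\right)} = \frac{77201}{\frac{2}{9} \left(-161\right) \left(-1450\right)} = \frac{77201}{\frac{466900}{9}} = 77201 \cdot \frac{9}{466900} = \frac{694809}{466900}$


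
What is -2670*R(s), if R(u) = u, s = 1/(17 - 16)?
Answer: -2670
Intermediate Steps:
s = 1 (s = 1/1 = 1)
-2670*R(s) = -2670*1 = -2670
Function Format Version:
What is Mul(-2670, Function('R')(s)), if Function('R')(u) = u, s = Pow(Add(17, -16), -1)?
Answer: -2670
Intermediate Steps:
s = 1 (s = Pow(1, -1) = 1)
Mul(-2670, Function('R')(s)) = Mul(-2670, 1) = -2670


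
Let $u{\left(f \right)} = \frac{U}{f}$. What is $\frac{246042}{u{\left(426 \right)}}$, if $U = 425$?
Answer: $\frac{104813892}{425} \approx 2.4662 \cdot 10^{5}$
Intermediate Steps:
$u{\left(f \right)} = \frac{425}{f}$
$\frac{246042}{u{\left(426 \right)}} = \frac{246042}{425 \cdot \frac{1}{426}} = \frac{246042}{\frac{425}{426}} = 246042 \cdot \frac{426}{425} = \frac{104813892}{425}$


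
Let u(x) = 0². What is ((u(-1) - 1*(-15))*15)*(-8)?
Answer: -1800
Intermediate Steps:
u(x) = 0
((u(-1) - 1*(-15))*15)*(-8) = ((0 - 1*(-15))*15)*(-8) = ((0 + 15)*15)*(-8) = (15*15)*(-8) = 225*(-8) = -1800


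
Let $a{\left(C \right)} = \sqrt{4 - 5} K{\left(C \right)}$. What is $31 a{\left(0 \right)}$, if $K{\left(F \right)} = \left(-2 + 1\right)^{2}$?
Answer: $31 i \approx 31.0 i$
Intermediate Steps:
$K{\left(F \right)} = 1$ ($K{\left(F \right)} = \left(-1\right)^{2} = 1$)
$a{\left(C \right)} = i$ ($a{\left(C \right)} = \sqrt{4 - 5} \cdot 1 = \sqrt{-1} \cdot 1 = i 1 = i$)
$31 a{\left(0 \right)} = 31 i$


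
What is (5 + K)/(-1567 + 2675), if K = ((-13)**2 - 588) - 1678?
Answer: -523/277 ≈ -1.8881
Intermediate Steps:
K = -2097 (K = (169 - 588) - 1678 = -419 - 1678 = -2097)
(5 + K)/(-1567 + 2675) = (5 - 2097)/(-1567 + 2675) = -2092/1108 = -2092*1/1108 = -523/277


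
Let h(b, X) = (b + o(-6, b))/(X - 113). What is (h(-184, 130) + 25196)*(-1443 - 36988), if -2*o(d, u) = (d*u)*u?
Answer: -20357515596/17 ≈ -1.1975e+9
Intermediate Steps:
o(d, u) = -d*u²/2 (o(d, u) = -d*u*u/2 = -d*u²/2)
h(b, X) = (b + 3*b²)/(-113 + X) (h(b, X) = (b - ½*(-6)*b²)/(X - 113) = (b + 3*b²)/(-113 + X))
(h(-184, 130) + 25196)*(-1443 - 36988) = (-184*(1 + 3*(-184))/(-113 + 130) + 25196)*(-1443 - 36988) = (-184*(1 - 552)/17 + 25196)*(-38431) = (-184*1/17*(-551) + 25196)*(-38431) = (101384/17 + 25196)*(-38431) = (529716/17)*(-38431) = -20357515596/17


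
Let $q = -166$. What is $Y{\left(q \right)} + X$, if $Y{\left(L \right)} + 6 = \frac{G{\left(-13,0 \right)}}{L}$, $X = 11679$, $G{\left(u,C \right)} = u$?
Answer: $\frac{1937731}{166} \approx 11673.0$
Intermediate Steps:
$Y{\left(L \right)} = -6 - \frac{13}{L}$
$Y{\left(q \right)} + X = \left(-6 - \frac{13}{-166}\right) + 11679 = \left(-6 - - \frac{13}{166}\right) + 11679 = \left(-6 + \frac{13}{166}\right) + 11679 = - \frac{983}{166} + 11679 = \frac{1937731}{166}$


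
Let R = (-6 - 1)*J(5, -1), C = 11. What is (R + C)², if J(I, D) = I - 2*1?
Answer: 100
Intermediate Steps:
J(I, D) = -2 + I (J(I, D) = I - 2 = -2 + I)
R = -21 (R = (-6 - 1)*(-2 + 5) = -7*3 = -21)
(R + C)² = (-21 + 11)² = (-10)² = 100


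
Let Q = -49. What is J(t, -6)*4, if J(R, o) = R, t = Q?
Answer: -196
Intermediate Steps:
t = -49
J(t, -6)*4 = -49*4 = -196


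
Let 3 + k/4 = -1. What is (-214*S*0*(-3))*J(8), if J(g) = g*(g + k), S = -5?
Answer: 0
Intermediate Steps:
k = -16 (k = -12 + 4*(-1) = -12 - 4 = -16)
J(g) = g*(-16 + g) (J(g) = g*(g - 16) = g*(-16 + g))
(-214*S*0*(-3))*J(8) = (-214*(-5*0)*(-3))*(8*(-16 + 8)) = (-0*(-3))*(8*(-8)) = -214*0*(-64) = 0*(-64) = 0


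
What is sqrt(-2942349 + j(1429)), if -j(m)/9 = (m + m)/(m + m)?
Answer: I*sqrt(2942358) ≈ 1715.3*I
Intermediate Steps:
j(m) = -9 (j(m) = -9*(m + m)/(m + m) = -9*2*m/(2*m) = -9*2*m*1/(2*m) = -9*1 = -9)
sqrt(-2942349 + j(1429)) = sqrt(-2942349 - 9) = sqrt(-2942358) = I*sqrt(2942358)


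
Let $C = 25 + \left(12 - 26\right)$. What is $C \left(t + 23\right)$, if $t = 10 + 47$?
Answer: $880$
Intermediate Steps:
$C = 11$ ($C = 25 - 14 = 11$)
$t = 57$
$C \left(t + 23\right) = 11 \left(57 + 23\right) = 11 \cdot 80 = 880$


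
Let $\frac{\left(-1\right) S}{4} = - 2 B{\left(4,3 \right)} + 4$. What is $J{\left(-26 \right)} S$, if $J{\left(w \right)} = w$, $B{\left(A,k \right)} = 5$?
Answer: $-624$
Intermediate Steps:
$S = 24$ ($S = - 4 \left(\left(-2\right) 5 + 4\right) = - 4 \left(-10 + 4\right) = \left(-4\right) \left(-6\right) = 24$)
$J{\left(-26 \right)} S = \left(-26\right) 24 = -624$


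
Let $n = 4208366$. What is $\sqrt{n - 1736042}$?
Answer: $2 \sqrt{618081} \approx 1572.4$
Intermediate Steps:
$\sqrt{n - 1736042} = \sqrt{4208366 - 1736042} = \sqrt{2472324} = 2 \sqrt{618081}$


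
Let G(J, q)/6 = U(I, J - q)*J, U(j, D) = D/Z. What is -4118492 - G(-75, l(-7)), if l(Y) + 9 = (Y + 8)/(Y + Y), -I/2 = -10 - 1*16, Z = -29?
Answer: -835846201/203 ≈ -4.1175e+6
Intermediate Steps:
I = 52 (I = -2*(-10 - 1*16) = -2*(-10 - 16) = -2*(-26) = 52)
U(j, D) = -D/29 (U(j, D) = D/(-29) = D*(-1/29) = -D/29)
l(Y) = -9 + (8 + Y)/(2*Y) (l(Y) = -9 + (Y + 8)/(Y + Y) = -9 + (8 + Y)/((2*Y)) = -9 + (8 + Y)*(1/(2*Y)) = -9 + (8 + Y)/(2*Y))
G(J, q) = 6*J*(-J/29 + q/29) (G(J, q) = 6*((-(J - q)/29)*J) = 6*((-J/29 + q/29)*J) = 6*(J*(-J/29 + q/29)) = 6*J*(-J/29 + q/29))
-4118492 - G(-75, l(-7)) = -4118492 - 6*(-75)*((-17/2 + 4/(-7)) - 1*(-75))/29 = -4118492 - 6*(-75)*((-17/2 + 4*(-1/7)) + 75)/29 = -4118492 - 6*(-75)*((-17/2 - 4/7) + 75)/29 = -4118492 - 6*(-75)*(-127/14 + 75)/29 = -4118492 - 6*(-75)*923/(29*14) = -4118492 - 1*(-207675/203) = -4118492 + 207675/203 = -835846201/203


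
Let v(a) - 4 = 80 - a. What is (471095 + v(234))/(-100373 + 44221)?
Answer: -470945/56152 ≈ -8.3870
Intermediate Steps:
v(a) = 84 - a (v(a) = 4 + (80 - a) = 84 - a)
(471095 + v(234))/(-100373 + 44221) = (471095 + (84 - 1*234))/(-100373 + 44221) = (471095 + (84 - 234))/(-56152) = (471095 - 150)*(-1/56152) = 470945*(-1/56152) = -470945/56152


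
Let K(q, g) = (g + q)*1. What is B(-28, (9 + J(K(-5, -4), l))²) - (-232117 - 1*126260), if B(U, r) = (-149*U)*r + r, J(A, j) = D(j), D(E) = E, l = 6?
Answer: 1297302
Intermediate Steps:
K(q, g) = g + q
J(A, j) = j
B(U, r) = r - 149*U*r (B(U, r) = -149*U*r + r = r - 149*U*r)
B(-28, (9 + J(K(-5, -4), l))²) - (-232117 - 1*126260) = (9 + 6)²*(1 - 149*(-28)) - (-232117 - 1*126260) = 15²*(1 + 4172) - (-232117 - 126260) = 225*4173 - 1*(-358377) = 938925 + 358377 = 1297302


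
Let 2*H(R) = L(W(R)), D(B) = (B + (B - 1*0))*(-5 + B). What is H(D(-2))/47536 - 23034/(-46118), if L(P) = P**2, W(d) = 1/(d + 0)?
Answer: 858436294675/1718735954432 ≈ 0.49946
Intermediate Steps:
W(d) = 1/d
D(B) = 2*B*(-5 + B) (D(B) = (B + (B + 0))*(-5 + B) = (B + B)*(-5 + B) = (2*B)*(-5 + B) = 2*B*(-5 + B))
H(R) = 1/(2*R**2) (H(R) = (1/R)**2/2 = 1/(2*R**2))
H(D(-2))/47536 - 23034/(-46118) = (1/(2*(2*(-2)*(-5 - 2))**2))/47536 - 23034/(-46118) = (1/(2*(2*(-2)*(-7))**2))*(1/47536) - 23034*(-1/46118) = ((1/2)/28**2)*(1/47536) + 11517/23059 = ((1/2)*(1/784))*(1/47536) + 11517/23059 = (1/1568)*(1/47536) + 11517/23059 = 1/74536448 + 11517/23059 = 858436294675/1718735954432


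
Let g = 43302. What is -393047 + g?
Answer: -349745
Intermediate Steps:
-393047 + g = -393047 + 43302 = -349745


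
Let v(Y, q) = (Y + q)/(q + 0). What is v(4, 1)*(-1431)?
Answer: -7155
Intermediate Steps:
v(Y, q) = (Y + q)/q
v(4, 1)*(-1431) = ((4 + 1)/1)*(-1431) = (1*5)*(-1431) = 5*(-1431) = -7155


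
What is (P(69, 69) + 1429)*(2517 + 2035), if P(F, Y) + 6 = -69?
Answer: 6163408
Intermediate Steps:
P(F, Y) = -75 (P(F, Y) = -6 - 69 = -75)
(P(69, 69) + 1429)*(2517 + 2035) = (-75 + 1429)*(2517 + 2035) = 1354*4552 = 6163408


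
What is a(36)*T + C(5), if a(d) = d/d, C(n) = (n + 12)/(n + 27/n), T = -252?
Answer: -13019/52 ≈ -250.37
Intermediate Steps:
C(n) = (12 + n)/(n + 27/n)
a(d) = 1
a(36)*T + C(5) = 1*(-252) + 5*(12 + 5)/(27 + 5**2) = -252 + 5*17/(27 + 25) = -252 + 5*17/52 = -252 + 5*(1/52)*17 = -252 + 85/52 = -13019/52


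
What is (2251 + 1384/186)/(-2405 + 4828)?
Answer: 210035/225339 ≈ 0.93208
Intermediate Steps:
(2251 + 1384/186)/(-2405 + 4828) = (2251 + 1384*(1/186))/2423 = (2251 + 692/93)*(1/2423) = (210035/93)*(1/2423) = 210035/225339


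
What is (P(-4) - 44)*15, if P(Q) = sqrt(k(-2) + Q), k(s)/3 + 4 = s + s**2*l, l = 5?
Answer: -660 + 15*sqrt(38) ≈ -567.53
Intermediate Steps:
k(s) = -12 + 3*s + 15*s**2 (k(s) = -12 + 3*(s + s**2*5) = -12 + 3*(s + 5*s**2) = -12 + (3*s + 15*s**2) = -12 + 3*s + 15*s**2)
P(Q) = sqrt(42 + Q) (P(Q) = sqrt((-12 + 3*(-2) + 15*(-2)**2) + Q) = sqrt((-12 - 6 + 15*4) + Q) = sqrt((-12 - 6 + 60) + Q) = sqrt(42 + Q))
(P(-4) - 44)*15 = (sqrt(42 - 4) - 44)*15 = (sqrt(38) - 44)*15 = (-44 + sqrt(38))*15 = -660 + 15*sqrt(38)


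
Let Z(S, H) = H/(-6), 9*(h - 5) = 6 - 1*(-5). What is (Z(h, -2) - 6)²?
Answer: 289/9 ≈ 32.111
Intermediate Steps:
h = 56/9 (h = 5 + (6 - 1*(-5))/9 = 5 + (6 + 5)/9 = 5 + (⅑)*11 = 5 + 11/9 = 56/9 ≈ 6.2222)
Z(S, H) = -H/6 (Z(S, H) = H*(-⅙) = -H/6)
(Z(h, -2) - 6)² = (-⅙*(-2) - 6)² = (⅓ - 6)² = (-17/3)² = 289/9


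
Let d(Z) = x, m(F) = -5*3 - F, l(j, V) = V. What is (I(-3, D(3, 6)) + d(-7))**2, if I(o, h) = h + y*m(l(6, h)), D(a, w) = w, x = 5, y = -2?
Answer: 2809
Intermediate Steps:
m(F) = -15 - F
d(Z) = 5
I(o, h) = 30 + 3*h (I(o, h) = h - 2*(-15 - h) = h + (30 + 2*h) = 30 + 3*h)
(I(-3, D(3, 6)) + d(-7))**2 = ((30 + 3*6) + 5)**2 = ((30 + 18) + 5)**2 = (48 + 5)**2 = 53**2 = 2809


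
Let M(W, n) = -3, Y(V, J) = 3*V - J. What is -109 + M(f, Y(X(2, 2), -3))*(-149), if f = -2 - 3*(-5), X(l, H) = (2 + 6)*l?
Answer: 338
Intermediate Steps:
X(l, H) = 8*l
Y(V, J) = -J + 3*V
f = 13 (f = -2 + 15 = 13)
-109 + M(f, Y(X(2, 2), -3))*(-149) = -109 - 3*(-149) = -109 + 447 = 338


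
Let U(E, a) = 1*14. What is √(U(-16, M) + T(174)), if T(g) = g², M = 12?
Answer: √30290 ≈ 174.04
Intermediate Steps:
U(E, a) = 14
√(U(-16, M) + T(174)) = √(14 + 174²) = √(14 + 30276) = √30290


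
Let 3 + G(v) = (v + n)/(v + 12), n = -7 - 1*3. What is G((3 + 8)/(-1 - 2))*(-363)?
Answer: 42108/25 ≈ 1684.3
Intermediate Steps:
n = -10 (n = -7 - 3 = -10)
G(v) = -3 + (-10 + v)/(12 + v) (G(v) = -3 + (v - 10)/(v + 12) = -3 + (-10 + v)/(12 + v))
G((3 + 8)/(-1 - 2))*(-363) = (2*(-23 - (3 + 8)/(-1 - 2))/(12 + (3 + 8)/(-1 - 2)))*(-363) = (2*(-23 - 11/(-3))/(12 + 11/(-3)))*(-363) = (2*(-23 - 11*(-1)/3)/(12 + 11*(-⅓)))*(-363) = (2*(-23 - 1*(-11/3))/(12 - 11/3))*(-363) = (2*(-23 + 11/3)/(25/3))*(-363) = (2*(3/25)*(-58/3))*(-363) = -116/25*(-363) = 42108/25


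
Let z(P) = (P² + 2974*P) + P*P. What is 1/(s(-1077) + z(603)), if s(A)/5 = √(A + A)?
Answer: 84018/211770731515 - I*√2154/1270624389090 ≈ 3.9674e-7 - 3.6526e-11*I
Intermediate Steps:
s(A) = 5*√2*√A (s(A) = 5*√(A + A) = 5*√(2*A) = 5*(√2*√A) = 5*√2*√A)
z(P) = 2*P² + 2974*P (z(P) = (P² + 2974*P) + P² = 2*P² + 2974*P)
1/(s(-1077) + z(603)) = 1/(5*√2*√(-1077) + 2*603*(1487 + 603)) = 1/(5*√2*(I*√1077) + 2*603*2090) = 1/(5*I*√2154 + 2520540) = 1/(2520540 + 5*I*√2154)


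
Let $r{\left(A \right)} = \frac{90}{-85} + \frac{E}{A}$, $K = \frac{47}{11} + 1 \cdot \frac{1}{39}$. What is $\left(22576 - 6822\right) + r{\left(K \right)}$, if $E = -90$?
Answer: $\frac{246583415}{15674} \approx 15732.0$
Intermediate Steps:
$K = \frac{1844}{429}$ ($K = 47 \cdot \frac{1}{11} + 1 \cdot \frac{1}{39} = \frac{47}{11} + \frac{1}{39} = \frac{1844}{429} \approx 4.2984$)
$r{\left(A \right)} = - \frac{18}{17} - \frac{90}{A}$ ($r{\left(A \right)} = \frac{90}{-85} - \frac{90}{A} = 90 \left(- \frac{1}{85}\right) - \frac{90}{A} = - \frac{18}{17} - \frac{90}{A}$)
$\left(22576 - 6822\right) + r{\left(K \right)} = \left(22576 - 6822\right) - \left(\frac{18}{17} + \frac{90}{\frac{1844}{429}}\right) = 15754 - \frac{344781}{15674} = \frac{246583415}{15674}$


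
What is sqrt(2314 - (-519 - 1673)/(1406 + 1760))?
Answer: sqrt(5800362114)/1583 ≈ 48.111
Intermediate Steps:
sqrt(2314 - (-519 - 1673)/(1406 + 1760)) = sqrt(2314 - (-2192)/3166) = sqrt(2314 - 1*(-1096/1583)) = sqrt(2314 + 1096/1583) = sqrt(3664158/1583) = sqrt(5800362114)/1583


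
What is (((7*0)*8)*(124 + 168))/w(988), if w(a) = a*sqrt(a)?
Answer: 0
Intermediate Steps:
w(a) = a**(3/2)
(((7*0)*8)*(124 + 168))/w(988) = (((7*0)*8)*(124 + 168))/(988**(3/2)) = ((0*8)*292)/((1976*sqrt(247))) = (0*292)*(sqrt(247)/488072) = 0*(sqrt(247)/488072) = 0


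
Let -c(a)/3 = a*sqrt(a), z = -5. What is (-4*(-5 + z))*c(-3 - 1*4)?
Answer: 840*I*sqrt(7) ≈ 2222.4*I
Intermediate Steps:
c(a) = -3*a**(3/2) (c(a) = -3*a*sqrt(a) = -3*a**(3/2))
(-4*(-5 + z))*c(-3 - 1*4) = (-4*(-5 - 5))*(-3*(-3 - 1*4)**(3/2)) = (-4*(-10))*(-3*(-3 - 4)**(3/2)) = 40*(-(-21)*I*sqrt(7)) = 40*(21*I*sqrt(7)) = 840*I*sqrt(7)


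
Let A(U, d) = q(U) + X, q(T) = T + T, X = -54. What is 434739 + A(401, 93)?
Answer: 435487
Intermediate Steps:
q(T) = 2*T
A(U, d) = -54 + 2*U (A(U, d) = 2*U - 54 = -54 + 2*U)
434739 + A(401, 93) = 434739 + (-54 + 2*401) = 434739 + (-54 + 802) = 434739 + 748 = 435487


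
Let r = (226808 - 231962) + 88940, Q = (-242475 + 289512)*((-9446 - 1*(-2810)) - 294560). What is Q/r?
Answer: -7083678126/41893 ≈ -1.6909e+5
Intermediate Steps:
Q = -14167356252 (Q = 47037*((-9446 + 2810) - 294560) = 47037*(-6636 - 294560) = 47037*(-301196) = -14167356252)
r = 83786 (r = -5154 + 88940 = 83786)
Q/r = -14167356252/83786 = -14167356252*1/83786 = -7083678126/41893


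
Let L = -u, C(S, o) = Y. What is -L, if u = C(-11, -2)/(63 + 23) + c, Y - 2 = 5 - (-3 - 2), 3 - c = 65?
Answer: -2660/43 ≈ -61.860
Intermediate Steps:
c = -62 (c = 3 - 1*65 = 3 - 65 = -62)
Y = 12 (Y = 2 + (5 - (-3 - 2)) = 2 + (5 - 1*(-5)) = 2 + (5 + 5) = 2 + 10 = 12)
C(S, o) = 12
u = -2660/43 (u = 12/(63 + 23) - 62 = 12/86 - 62 = 12*(1/86) - 62 = 6/43 - 62 = -2660/43 ≈ -61.860)
L = 2660/43 (L = -1*(-2660/43) = 2660/43 ≈ 61.860)
-L = -1*2660/43 = -2660/43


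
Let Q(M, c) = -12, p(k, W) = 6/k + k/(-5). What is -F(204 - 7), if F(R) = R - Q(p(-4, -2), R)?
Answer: -209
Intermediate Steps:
p(k, W) = 6/k - k/5 (p(k, W) = 6/k + k*(-1/5) = 6/k - k/5)
F(R) = 12 + R (F(R) = R - 1*(-12) = R + 12 = 12 + R)
-F(204 - 7) = -(12 + (204 - 7)) = -(12 + 197) = -1*209 = -209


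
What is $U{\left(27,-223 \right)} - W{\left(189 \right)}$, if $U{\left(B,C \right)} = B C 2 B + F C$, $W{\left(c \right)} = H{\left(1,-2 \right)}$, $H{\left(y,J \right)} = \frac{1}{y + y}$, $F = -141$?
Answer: $- \frac{587383}{2} \approx -2.9369 \cdot 10^{5}$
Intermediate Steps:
$H{\left(y,J \right)} = \frac{1}{2 y}$
$W{\left(c \right)} = \frac{1}{2}$ ($W{\left(c \right)} = \frac{1}{2 \cdot 1} = \frac{1}{2} \cdot 1 = \frac{1}{2}$)
$U{\left(B,C \right)} = - 141 C + 2 C B^{2}$ ($U{\left(B,C \right)} = B C 2 B - 141 C = 2 B C B - 141 C = 2 C B^{2} - 141 C = - 141 C + 2 C B^{2}$)
$U{\left(27,-223 \right)} - W{\left(189 \right)} = - 223 \left(-141 + 2 \cdot 27^{2}\right) - \frac{1}{2} = - 223 \left(-141 + 2 \cdot 729\right) - \frac{1}{2} = - 223 \left(-141 + 1458\right) - \frac{1}{2} = \left(-223\right) 1317 - \frac{1}{2} = -293691 - \frac{1}{2} = - \frac{587383}{2}$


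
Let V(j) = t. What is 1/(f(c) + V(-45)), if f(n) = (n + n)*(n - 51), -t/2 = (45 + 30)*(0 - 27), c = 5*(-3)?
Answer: 1/6030 ≈ 0.00016584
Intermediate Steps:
c = -15
t = 4050 (t = -2*(45 + 30)*(0 - 27) = -150*(-27) = -2*(-2025) = 4050)
V(j) = 4050
f(n) = 2*n*(-51 + n) (f(n) = (2*n)*(-51 + n) = 2*n*(-51 + n))
1/(f(c) + V(-45)) = 1/(2*(-15)*(-51 - 15) + 4050) = 1/(2*(-15)*(-66) + 4050) = 1/(1980 + 4050) = 1/6030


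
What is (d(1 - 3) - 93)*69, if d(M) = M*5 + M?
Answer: -7245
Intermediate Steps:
d(M) = 6*M (d(M) = 5*M + M = 6*M)
(d(1 - 3) - 93)*69 = (6*(1 - 3) - 93)*69 = (6*(-2) - 93)*69 = (-12 - 93)*69 = -105*69 = -7245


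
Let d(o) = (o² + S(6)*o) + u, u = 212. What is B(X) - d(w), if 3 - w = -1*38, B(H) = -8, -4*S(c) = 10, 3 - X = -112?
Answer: -3597/2 ≈ -1798.5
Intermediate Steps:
X = 115 (X = 3 - 1*(-112) = 3 + 112 = 115)
S(c) = -5/2 (S(c) = -¼*10 = -5/2)
w = 41 (w = 3 - (-1)*38 = 3 - 1*(-38) = 3 + 38 = 41)
d(o) = 212 + o² - 5*o/2 (d(o) = (o² - 5*o/2) + 212 = 212 + o² - 5*o/2)
B(X) - d(w) = -8 - (212 + 41² - 5/2*41) = -8 - (212 + 1681 - 205/2) = -8 - 1*3581/2 = -8 - 3581/2 = -3597/2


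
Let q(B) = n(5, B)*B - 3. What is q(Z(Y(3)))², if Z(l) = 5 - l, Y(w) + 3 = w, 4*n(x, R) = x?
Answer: 169/16 ≈ 10.563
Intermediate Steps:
n(x, R) = x/4
Y(w) = -3 + w
q(B) = -3 + 5*B/4 (q(B) = ((¼)*5)*B - 3 = 5*B/4 - 3 = -3 + 5*B/4)
q(Z(Y(3)))² = (-3 + 5*(5 - (-3 + 3))/4)² = (-3 + 5*(5 - 1*0)/4)² = (-3 + 5*(5 + 0)/4)² = (-3 + (5/4)*5)² = (-3 + 25/4)² = (13/4)² = 169/16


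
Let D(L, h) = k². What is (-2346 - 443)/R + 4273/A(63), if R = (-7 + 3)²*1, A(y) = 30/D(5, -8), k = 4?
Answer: 505109/240 ≈ 2104.6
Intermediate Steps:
D(L, h) = 16 (D(L, h) = 4² = 16)
A(y) = 15/8 (A(y) = 30/16 = 30*(1/16) = 15/8)
R = 16 (R = (-4)²*1 = 16*1 = 16)
(-2346 - 443)/R + 4273/A(63) = (-2346 - 443)/16 + 4273/(15/8) = -2789*1/16 + 4273*(8/15) = -2789/16 + 34184/15 = 505109/240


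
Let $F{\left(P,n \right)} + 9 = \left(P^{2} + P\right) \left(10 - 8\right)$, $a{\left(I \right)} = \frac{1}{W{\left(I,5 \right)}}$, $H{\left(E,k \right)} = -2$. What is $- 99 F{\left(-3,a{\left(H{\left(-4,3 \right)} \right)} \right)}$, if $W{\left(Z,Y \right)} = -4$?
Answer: $-297$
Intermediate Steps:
$a{\left(I \right)} = - \frac{1}{4}$ ($a{\left(I \right)} = \frac{1}{-4} = - \frac{1}{4}$)
$F{\left(P,n \right)} = -9 + 2 P + 2 P^{2}$ ($F{\left(P,n \right)} = -9 + \left(P^{2} + P\right) \left(10 - 8\right) = -9 + \left(P + P^{2}\right) 2 = -9 + \left(2 P + 2 P^{2}\right) = -9 + 2 P + 2 P^{2}$)
$- 99 F{\left(-3,a{\left(H{\left(-4,3 \right)} \right)} \right)} = - 99 \left(-9 + 2 \left(-3\right) + 2 \left(-3\right)^{2}\right) = - 99 \left(-9 - 6 + 2 \cdot 9\right) = - 99 \left(-9 - 6 + 18\right) = \left(-99\right) 3 = -297$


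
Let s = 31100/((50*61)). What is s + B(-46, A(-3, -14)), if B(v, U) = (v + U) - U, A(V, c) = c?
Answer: -2184/61 ≈ -35.803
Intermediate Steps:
B(v, U) = v (B(v, U) = (U + v) - U = v)
s = 622/61 (s = 31100/3050 = 31100*(1/3050) = 622/61 ≈ 10.197)
s + B(-46, A(-3, -14)) = 622/61 - 46 = -2184/61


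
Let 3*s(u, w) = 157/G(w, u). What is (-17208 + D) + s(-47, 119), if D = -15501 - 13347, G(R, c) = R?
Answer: -16441835/357 ≈ -46056.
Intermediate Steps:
D = -28848
s(u, w) = 157/(3*w) (s(u, w) = (157/w)/3 = 157/(3*w))
(-17208 + D) + s(-47, 119) = (-17208 - 28848) + (157/3)/119 = -46056 + (157/3)*(1/119) = -46056 + 157/357 = -16441835/357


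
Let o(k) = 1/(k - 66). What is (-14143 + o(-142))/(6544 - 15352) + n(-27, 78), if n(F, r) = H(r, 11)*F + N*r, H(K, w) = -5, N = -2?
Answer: -35531599/1832064 ≈ -19.394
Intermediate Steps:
o(k) = 1/(-66 + k)
n(F, r) = -5*F - 2*r
(-14143 + o(-142))/(6544 - 15352) + n(-27, 78) = (-14143 + 1/(-66 - 142))/(6544 - 15352) + (-5*(-27) - 2*78) = (-14143 + 1/(-208))/(-8808) + (135 - 156) = (-14143 - 1/208)*(-1/8808) - 21 = -2941745/208*(-1/8808) - 21 = 2941745/1832064 - 21 = -35531599/1832064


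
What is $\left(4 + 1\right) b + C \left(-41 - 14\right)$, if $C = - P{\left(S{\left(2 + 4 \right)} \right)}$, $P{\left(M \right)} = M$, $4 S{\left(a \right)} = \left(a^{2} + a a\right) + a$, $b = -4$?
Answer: $\frac{2105}{2} \approx 1052.5$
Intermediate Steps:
$S{\left(a \right)} = \frac{a^{2}}{2} + \frac{a}{4}$ ($S{\left(a \right)} = \frac{\left(a^{2} + a a\right) + a}{4} = \frac{\left(a^{2} + a^{2}\right) + a}{4} = \frac{2 a^{2} + a}{4} = \frac{a + 2 a^{2}}{4} = \frac{a^{2}}{2} + \frac{a}{4}$)
$C = - \frac{39}{2}$ ($C = - \frac{\left(2 + 4\right) \left(1 + 2 \left(2 + 4\right)\right)}{4} = - \frac{6 \left(1 + 2 \cdot 6\right)}{4} = - \frac{6 \left(1 + 12\right)}{4} = - \frac{6 \cdot 13}{4} = \left(-1\right) \frac{39}{2} = - \frac{39}{2} \approx -19.5$)
$\left(4 + 1\right) b + C \left(-41 - 14\right) = \left(4 + 1\right) \left(-4\right) - \frac{39 \left(-41 - 14\right)}{2} = 5 \left(-4\right) - \frac{39 \left(-41 - 14\right)}{2} = -20 - - \frac{2145}{2} = -20 + \frac{2145}{2} = \frac{2105}{2}$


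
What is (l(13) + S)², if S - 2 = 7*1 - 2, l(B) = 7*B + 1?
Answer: 9801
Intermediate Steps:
l(B) = 1 + 7*B
S = 7 (S = 2 + (7*1 - 2) = 2 + (7 - 2) = 2 + 5 = 7)
(l(13) + S)² = ((1 + 7*13) + 7)² = ((1 + 91) + 7)² = (92 + 7)² = 99² = 9801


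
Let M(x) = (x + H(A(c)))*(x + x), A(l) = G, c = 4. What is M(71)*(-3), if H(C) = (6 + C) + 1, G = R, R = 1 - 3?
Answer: -32376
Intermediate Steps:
R = -2
G = -2
A(l) = -2
H(C) = 7 + C
M(x) = 2*x*(5 + x) (M(x) = (x + (7 - 2))*(x + x) = (x + 5)*(2*x) = (5 + x)*(2*x) = 2*x*(5 + x))
M(71)*(-3) = (2*71*(5 + 71))*(-3) = (2*71*76)*(-3) = 10792*(-3) = -32376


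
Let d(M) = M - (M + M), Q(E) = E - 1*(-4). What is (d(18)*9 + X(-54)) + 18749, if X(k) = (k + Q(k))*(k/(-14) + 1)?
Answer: 126573/7 ≈ 18082.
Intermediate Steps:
Q(E) = 4 + E (Q(E) = E + 4 = 4 + E)
X(k) = (1 - k/14)*(4 + 2*k) (X(k) = (k + (4 + k))*(k/(-14) + 1) = (4 + 2*k)*(k*(-1/14) + 1) = (4 + 2*k)*(-k/14 + 1) = (4 + 2*k)*(1 - k/14) = (1 - k/14)*(4 + 2*k))
d(M) = -M (d(M) = M - 2*M = -M)
(d(18)*9 + X(-54)) + 18749 = (-1*18*9 + (4 - ⅐*(-54)² + (12/7)*(-54))) + 18749 = (-18*9 + (4 - ⅐*2916 - 648/7)) + 18749 = (-162 + (4 - 2916/7 - 648/7)) + 18749 = (-162 - 3536/7) + 18749 = -4670/7 + 18749 = 126573/7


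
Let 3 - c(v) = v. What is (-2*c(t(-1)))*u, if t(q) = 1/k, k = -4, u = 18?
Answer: -117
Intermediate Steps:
t(q) = -¼ (t(q) = 1/(-4) = -¼)
c(v) = 3 - v
(-2*c(t(-1)))*u = -2*(3 - 1*(-¼))*18 = -2*(3 + ¼)*18 = -2*13/4*18 = -13/2*18 = -117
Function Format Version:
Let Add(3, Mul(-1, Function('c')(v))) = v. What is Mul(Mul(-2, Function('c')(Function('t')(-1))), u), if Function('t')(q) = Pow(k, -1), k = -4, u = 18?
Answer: -117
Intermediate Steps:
Function('t')(q) = Rational(-1, 4) (Function('t')(q) = Pow(-4, -1) = Rational(-1, 4))
Function('c')(v) = Add(3, Mul(-1, v))
Mul(Mul(-2, Function('c')(Function('t')(-1))), u) = Mul(Mul(-2, Add(3, Mul(-1, Rational(-1, 4)))), 18) = Mul(Mul(-2, Add(3, Rational(1, 4))), 18) = Mul(Mul(-2, Rational(13, 4)), 18) = Mul(Rational(-13, 2), 18) = -117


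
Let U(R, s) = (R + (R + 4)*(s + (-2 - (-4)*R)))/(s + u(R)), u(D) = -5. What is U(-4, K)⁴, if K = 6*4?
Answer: 256/130321 ≈ 0.0019644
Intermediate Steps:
K = 24
U(R, s) = (R + (4 + R)*(-2 + s + 4*R))/(-5 + s) (U(R, s) = (R + (R + 4)*(s + (-2 - (-4)*R)))/(s - 5) = (R + (4 + R)*(s + (-2 + 4*R)))/(-5 + s) = (R + (4 + R)*(-2 + s + 4*R))/(-5 + s))
U(-4, K)⁴ = ((-8 + 4*24 + 4*(-4)² + 15*(-4) - 4*24)/(-5 + 24))⁴ = ((-8 + 96 + 4*16 - 60 - 96)/19)⁴ = ((-8 + 96 + 64 - 60 - 96)/19)⁴ = ((1/19)*(-4))⁴ = (-4/19)⁴ = 256/130321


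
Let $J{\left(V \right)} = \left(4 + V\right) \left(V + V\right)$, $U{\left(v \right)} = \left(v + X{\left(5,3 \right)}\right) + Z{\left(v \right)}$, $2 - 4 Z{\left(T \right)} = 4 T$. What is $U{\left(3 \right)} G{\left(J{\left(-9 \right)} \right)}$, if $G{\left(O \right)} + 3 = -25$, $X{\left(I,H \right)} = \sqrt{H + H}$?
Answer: $-14 - 28 \sqrt{6} \approx -82.586$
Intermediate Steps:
$X{\left(I,H \right)} = \sqrt{2} \sqrt{H}$ ($X{\left(I,H \right)} = \sqrt{2 H} = \sqrt{2} \sqrt{H}$)
$Z{\left(T \right)} = \frac{1}{2} - T$ ($Z{\left(T \right)} = \frac{1}{2} - \frac{4 T}{4} = \frac{1}{2} - T$)
$U{\left(v \right)} = \frac{1}{2} + \sqrt{6}$ ($U{\left(v \right)} = \left(v + \sqrt{2} \sqrt{3}\right) - \left(- \frac{1}{2} + v\right) = \left(v + \sqrt{6}\right) - \left(- \frac{1}{2} + v\right) = \frac{1}{2} + \sqrt{6}$)
$J{\left(V \right)} = 2 V \left(4 + V\right)$ ($J{\left(V \right)} = \left(4 + V\right) 2 V = 2 V \left(4 + V\right)$)
$G{\left(O \right)} = -28$ ($G{\left(O \right)} = -3 - 25 = -28$)
$U{\left(3 \right)} G{\left(J{\left(-9 \right)} \right)} = \left(\frac{1}{2} + \sqrt{6}\right) \left(-28\right) = -14 - 28 \sqrt{6}$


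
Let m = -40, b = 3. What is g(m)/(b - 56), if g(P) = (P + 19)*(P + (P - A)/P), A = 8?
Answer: -4074/265 ≈ -15.374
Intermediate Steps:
g(P) = (19 + P)*(P + (-8 + P)/P) (g(P) = (P + 19)*(P + (P - 1*8)/P) = (19 + P)*(P + (P - 8)/P) = (19 + P)*(P + (-8 + P)/P))
g(m)/(b - 56) = (11 + (-40)² - 152/(-40) + 20*(-40))/(3 - 56) = (11 + 1600 - 152*(-1/40) - 800)/(-53) = -(11 + 1600 + 19/5 - 800)/53 = -1/53*4074/5 = -4074/265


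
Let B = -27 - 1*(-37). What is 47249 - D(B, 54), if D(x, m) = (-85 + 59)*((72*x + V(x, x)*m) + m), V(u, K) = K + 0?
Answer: 81413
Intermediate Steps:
V(u, K) = K
B = 10 (B = -27 + 37 = 10)
D(x, m) = -1872*x - 26*m - 26*m*x (D(x, m) = (-85 + 59)*((72*x + x*m) + m) = -26*((72*x + m*x) + m) = -26*(m + 72*x + m*x) = -1872*x - 26*m - 26*m*x)
47249 - D(B, 54) = 47249 - (-1872*10 - 26*54 - 26*54*10) = 47249 - (-18720 - 1404 - 14040) = 47249 - 1*(-34164) = 47249 + 34164 = 81413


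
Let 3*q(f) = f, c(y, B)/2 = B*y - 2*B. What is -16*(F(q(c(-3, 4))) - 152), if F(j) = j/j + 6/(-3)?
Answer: 2448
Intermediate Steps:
c(y, B) = -4*B + 2*B*y (c(y, B) = 2*(B*y - 2*B) = 2*(-2*B + B*y) = -4*B + 2*B*y)
q(f) = f/3
F(j) = -1 (F(j) = 1 + 6*(-1/3) = 1 - 2 = -1)
-16*(F(q(c(-3, 4))) - 152) = -16*(-1 - 152) = -16*(-153) = 2448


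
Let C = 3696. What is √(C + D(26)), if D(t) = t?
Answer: √3722 ≈ 61.008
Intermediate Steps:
√(C + D(26)) = √(3696 + 26) = √3722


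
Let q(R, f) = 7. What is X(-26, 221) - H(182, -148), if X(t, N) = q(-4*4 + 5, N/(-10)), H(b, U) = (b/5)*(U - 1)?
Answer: 27153/5 ≈ 5430.6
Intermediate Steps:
H(b, U) = b*(-1 + U)/5 (H(b, U) = (b*(⅕))*(-1 + U) = (b/5)*(-1 + U) = b*(-1 + U)/5)
X(t, N) = 7
X(-26, 221) - H(182, -148) = 7 - 182*(-1 - 148)/5 = 7 - 182*(-149)/5 = 7 - 1*(-27118/5) = 7 + 27118/5 = 27153/5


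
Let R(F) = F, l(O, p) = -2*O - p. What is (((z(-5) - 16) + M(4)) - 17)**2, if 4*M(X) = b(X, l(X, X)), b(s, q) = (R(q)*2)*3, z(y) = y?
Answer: 3136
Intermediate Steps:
l(O, p) = -p - 2*O
b(s, q) = 6*q (b(s, q) = (q*2)*3 = (2*q)*3 = 6*q)
M(X) = -9*X/2 (M(X) = (6*(-X - 2*X))/4 = (6*(-3*X))/4 = (-18*X)/4 = -9*X/2)
(((z(-5) - 16) + M(4)) - 17)**2 = (((-5 - 16) - 9/2*4) - 17)**2 = ((-21 - 18) - 17)**2 = (-39 - 17)**2 = (-56)**2 = 3136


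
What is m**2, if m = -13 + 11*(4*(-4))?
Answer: 35721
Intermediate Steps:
m = -189 (m = -13 + 11*(-16) = -13 - 176 = -189)
m**2 = (-189)**2 = 35721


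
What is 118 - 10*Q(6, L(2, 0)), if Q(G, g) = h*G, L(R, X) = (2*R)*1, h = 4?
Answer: -122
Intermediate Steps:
L(R, X) = 2*R
Q(G, g) = 4*G
118 - 10*Q(6, L(2, 0)) = 118 - 40*6 = 118 - 10*24 = 118 - 240 = -122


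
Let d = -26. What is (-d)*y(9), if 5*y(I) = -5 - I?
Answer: -364/5 ≈ -72.800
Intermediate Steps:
y(I) = -1 - I/5 (y(I) = (-5 - I)/5 = -1 - I/5)
(-d)*y(9) = (-1*(-26))*(-1 - ⅕*9) = 26*(-1 - 9/5) = 26*(-14/5) = -364/5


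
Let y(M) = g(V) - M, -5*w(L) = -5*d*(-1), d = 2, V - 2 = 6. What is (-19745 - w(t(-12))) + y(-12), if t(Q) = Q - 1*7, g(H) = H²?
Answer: -19667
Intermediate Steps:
V = 8 (V = 2 + 6 = 8)
t(Q) = -7 + Q (t(Q) = Q - 7 = -7 + Q)
w(L) = -2 (w(L) = -(-5*2)*(-1)/5 = -(-2)*(-1) = -⅕*10 = -2)
y(M) = 64 - M (y(M) = 8² - M = 64 - M)
(-19745 - w(t(-12))) + y(-12) = (-19745 - 1*(-2)) + (64 - 1*(-12)) = (-19745 + 2) + (64 + 12) = -19743 + 76 = -19667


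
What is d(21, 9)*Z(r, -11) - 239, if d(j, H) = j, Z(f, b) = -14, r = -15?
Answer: -533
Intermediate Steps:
d(21, 9)*Z(r, -11) - 239 = 21*(-14) - 239 = -294 - 239 = -533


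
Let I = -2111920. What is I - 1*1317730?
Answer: -3429650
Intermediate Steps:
I - 1*1317730 = -2111920 - 1*1317730 = -2111920 - 1317730 = -3429650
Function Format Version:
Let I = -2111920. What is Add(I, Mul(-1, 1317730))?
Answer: -3429650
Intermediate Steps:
Add(I, Mul(-1, 1317730)) = Add(-2111920, Mul(-1, 1317730)) = Add(-2111920, -1317730) = -3429650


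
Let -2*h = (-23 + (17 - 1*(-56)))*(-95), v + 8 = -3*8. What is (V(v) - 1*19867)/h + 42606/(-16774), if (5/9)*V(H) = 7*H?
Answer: -1103003962/99595625 ≈ -11.075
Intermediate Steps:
v = -32 (v = -8 - 3*8 = -8 - 24 = -32)
V(H) = 63*H/5 (V(H) = 9*(7*H)/5 = 63*H/5)
h = 2375 (h = -(-23 + (17 - 1*(-56)))*(-95)/2 = -(-23 + (17 + 56))*(-95)/2 = -(-23 + 73)*(-95)/2 = -25*(-95) = -1/2*(-4750) = 2375)
(V(v) - 1*19867)/h + 42606/(-16774) = ((63/5)*(-32) - 1*19867)/2375 + 42606/(-16774) = (-2016/5 - 19867)*(1/2375) + 42606*(-1/16774) = -101351/5*1/2375 - 21303/8387 = -101351/11875 - 21303/8387 = -1103003962/99595625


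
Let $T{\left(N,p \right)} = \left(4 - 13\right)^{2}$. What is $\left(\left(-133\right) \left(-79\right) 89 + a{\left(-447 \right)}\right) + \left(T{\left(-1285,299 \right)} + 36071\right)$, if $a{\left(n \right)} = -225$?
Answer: $971050$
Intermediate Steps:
$T{\left(N,p \right)} = 81$ ($T{\left(N,p \right)} = \left(-9\right)^{2} = 81$)
$\left(\left(-133\right) \left(-79\right) 89 + a{\left(-447 \right)}\right) + \left(T{\left(-1285,299 \right)} + 36071\right) = \left(\left(-133\right) \left(-79\right) 89 - 225\right) + \left(81 + 36071\right) = \left(10507 \cdot 89 - 225\right) + 36152 = \left(935123 - 225\right) + 36152 = 934898 + 36152 = 971050$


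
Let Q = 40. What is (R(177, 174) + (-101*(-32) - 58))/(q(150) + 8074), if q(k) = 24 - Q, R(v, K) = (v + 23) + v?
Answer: 3551/8058 ≈ 0.44068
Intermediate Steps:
R(v, K) = 23 + 2*v (R(v, K) = (23 + v) + v = 23 + 2*v)
q(k) = -16 (q(k) = 24 - 1*40 = 24 - 40 = -16)
(R(177, 174) + (-101*(-32) - 58))/(q(150) + 8074) = ((23 + 2*177) + (-101*(-32) - 58))/(-16 + 8074) = ((23 + 354) + (3232 - 58))/8058 = (377 + 3174)*(1/8058) = 3551*(1/8058) = 3551/8058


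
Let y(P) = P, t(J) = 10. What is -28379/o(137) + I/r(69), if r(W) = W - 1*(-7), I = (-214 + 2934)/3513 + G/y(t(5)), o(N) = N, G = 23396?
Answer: -16126186961/91443390 ≈ -176.35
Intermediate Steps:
I = 41108674/17565 (I = (-214 + 2934)/3513 + 23396/10 = 2720*(1/3513) + 23396*(⅒) = 2720/3513 + 11698/5 = 41108674/17565 ≈ 2340.4)
r(W) = 7 + W (r(W) = W + 7 = 7 + W)
-28379/o(137) + I/r(69) = -28379/137 + 41108674/(17565*(7 + 69)) = -28379*1/137 + (41108674/17565)/76 = -28379/137 + (41108674/17565)*(1/76) = -28379/137 + 20554337/667470 = -16126186961/91443390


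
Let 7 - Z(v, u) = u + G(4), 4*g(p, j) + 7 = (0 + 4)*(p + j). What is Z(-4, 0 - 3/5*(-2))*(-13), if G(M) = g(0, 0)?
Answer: -1963/20 ≈ -98.150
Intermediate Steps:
g(p, j) = -7/4 + j + p (g(p, j) = -7/4 + ((0 + 4)*(p + j))/4 = -7/4 + (4*(j + p))/4 = -7/4 + (4*j + 4*p)/4 = -7/4 + (j + p) = -7/4 + j + p)
G(M) = -7/4 (G(M) = -7/4 + 0 + 0 = -7/4)
Z(v, u) = 35/4 - u (Z(v, u) = 7 - (u - 7/4) = 7 - (-7/4 + u) = 7 + (7/4 - u) = 35/4 - u)
Z(-4, 0 - 3/5*(-2))*(-13) = (35/4 - (0 - 3/5*(-2)))*(-13) = (35/4 - (0 - 3*⅕*(-2)))*(-13) = (35/4 - (0 - ⅗*(-2)))*(-13) = (35/4 - (0 + 6/5))*(-13) = (35/4 - 1*6/5)*(-13) = (35/4 - 6/5)*(-13) = (151/20)*(-13) = -1963/20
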